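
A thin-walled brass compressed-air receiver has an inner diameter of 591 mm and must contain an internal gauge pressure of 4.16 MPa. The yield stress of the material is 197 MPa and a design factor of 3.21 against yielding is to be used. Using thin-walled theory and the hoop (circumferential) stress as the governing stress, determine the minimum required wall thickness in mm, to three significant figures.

t = 20.0 mm

σ_allow = 197/3.21 = 61.37 MPa.
Hoop stress σ_h = pD/(2t), so t = pD/(2σ_allow) = 4.16×591/(2×61.37) = 20.03 mm.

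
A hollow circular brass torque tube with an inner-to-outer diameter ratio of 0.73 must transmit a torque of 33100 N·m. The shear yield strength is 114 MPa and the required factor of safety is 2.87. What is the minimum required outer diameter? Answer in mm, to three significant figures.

τ_allow = 114/2.87 = 39.72 MPa.
For a hollow shaft τ = 16T/[πd_o³(1−k⁴)] with k = 0.73, so 1−k⁴ = 0.7160.
d_o³ = 16T/[π τ_allow (1−k⁴)] = 16×3.3100×10^7/(π×39.72×0.7160) = 5.927×10^6 mm³.
d_o = 181.0 mm.

d_o = 181 mm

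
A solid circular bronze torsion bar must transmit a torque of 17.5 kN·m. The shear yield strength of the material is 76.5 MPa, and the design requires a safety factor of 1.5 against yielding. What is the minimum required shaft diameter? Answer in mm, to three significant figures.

d = 120 mm

Allowable shear stress τ_allow = 76.5/1.5 = 51.00 MPa.
For a solid shaft τ = 16T/(πd³), so d³ = 16T/(π τ_allow) = 16×1.7500×10^7/(π×51.00) = 1.748×10^6 mm³.
d = (1.748×10^6)^(1/3) = 120.5 mm.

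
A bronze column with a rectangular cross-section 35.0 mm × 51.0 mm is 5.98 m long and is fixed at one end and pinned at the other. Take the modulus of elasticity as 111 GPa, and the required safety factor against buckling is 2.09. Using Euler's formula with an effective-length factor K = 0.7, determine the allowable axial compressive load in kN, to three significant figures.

P_allow = 5.45 kN

Buckling occurs about the weak axis: I_min = h·b³/12 = 51.0×35.0³/12 = 182200 mm⁴ (b = 35.0 mm is the smaller dimension).
Effective length L_e = KL = 0.7×5.98 m = 4186 mm.
Euler critical load P_cr = π²EI/L_e² = π²×111000×182200/4186² = 11390 N.
P_allow = P_cr/n = 11390/2.09 = 5451 N.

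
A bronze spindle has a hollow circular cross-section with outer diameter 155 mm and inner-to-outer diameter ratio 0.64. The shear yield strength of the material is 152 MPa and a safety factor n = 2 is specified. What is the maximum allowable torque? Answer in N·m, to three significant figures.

T_allow = 46200 N·m

τ_allow = 152/2 = 76.00 MPa.
For a hollow shaft T_allow = τ_allow·πd_o³(1−k⁴)/16 with 1−k⁴ = 0.8322, so πd_o³(1−k⁴)/16 = 608500 mm³.
T_allow = 76.00×608500 = 4.625×10^7 N·mm = 46250 N·m.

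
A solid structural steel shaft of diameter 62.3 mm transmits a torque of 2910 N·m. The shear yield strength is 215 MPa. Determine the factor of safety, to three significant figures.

τ = 16T/(πd³) = 16×2910000/(π×62.3³) = 61.29 MPa.
n = τ_limit/τ = 215/61.29 = 3.508.

n = 3.51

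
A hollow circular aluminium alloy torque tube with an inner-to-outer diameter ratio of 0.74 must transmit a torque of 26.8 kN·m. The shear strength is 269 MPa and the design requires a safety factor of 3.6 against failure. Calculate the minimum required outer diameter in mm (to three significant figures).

τ_allow = 269/3.6 = 74.72 MPa.
For a hollow shaft τ = 16T/[πd_o³(1−k⁴)] with k = 0.74, so 1−k⁴ = 0.7001.
d_o³ = 16T/[π τ_allow (1−k⁴)] = 16×2.6800×10^7/(π×74.72×0.7001) = 2.609×10^6 mm³.
d_o = 137.7 mm.

d_o = 138 mm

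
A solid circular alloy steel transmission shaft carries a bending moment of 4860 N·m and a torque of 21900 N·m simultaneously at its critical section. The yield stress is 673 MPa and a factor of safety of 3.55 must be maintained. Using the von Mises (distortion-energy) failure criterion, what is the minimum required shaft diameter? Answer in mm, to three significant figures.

d = 102 mm

σ_allow = σ_y/n = 673/3.55 = 189.6 MPa.
For a solid shaft σ_b = 32M/(πd³) and τ = 16T/(πd³), so the von Mises stress is σ' = (16/πd³)·√(4M²+3T²).
√(4M²+3T²) = √(4×(4.860×10^6)² + 3×(2.190×10^7)²) = 3.916×10^7 N·mm.
d³ = 16×3.916×10^7/(π×189.6) = 1.052×10^6 mm³.
d = 101.7 mm.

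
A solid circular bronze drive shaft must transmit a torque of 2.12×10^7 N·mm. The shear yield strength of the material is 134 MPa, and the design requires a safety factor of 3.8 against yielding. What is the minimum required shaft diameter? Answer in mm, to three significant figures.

Allowable shear stress τ_allow = 134/3.8 = 35.26 MPa.
For a solid shaft τ = 16T/(πd³), so d³ = 16T/(π τ_allow) = 16×2.1200×10^7/(π×35.26) = 3.062×10^6 mm³.
d = (3.062×10^6)^(1/3) = 145.2 mm.

d = 145 mm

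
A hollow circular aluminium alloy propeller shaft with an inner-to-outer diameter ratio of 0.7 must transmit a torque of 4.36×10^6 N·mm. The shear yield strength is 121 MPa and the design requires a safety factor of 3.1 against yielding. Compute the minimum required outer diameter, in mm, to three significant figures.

τ_allow = 121/3.1 = 39.03 MPa.
For a hollow shaft τ = 16T/[πd_o³(1−k⁴)] with k = 0.7, so 1−k⁴ = 0.7599.
d_o³ = 16T/[π τ_allow (1−k⁴)] = 16×4360000/(π×39.03×0.7599) = 748600 mm³.
d_o = 90.80 mm.

d_o = 90.8 mm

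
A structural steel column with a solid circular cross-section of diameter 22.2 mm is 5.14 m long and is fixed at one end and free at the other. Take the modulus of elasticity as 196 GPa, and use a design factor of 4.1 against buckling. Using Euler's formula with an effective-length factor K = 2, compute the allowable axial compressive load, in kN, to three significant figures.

P_allow = 0.0532 kN

I = πd⁴/64 = π×22.2⁴/64 = 11920 mm⁴.
Effective length L_e = KL = 2×5.14 m = 10280 mm.
Euler critical load P_cr = π²EI/L_e² = π²×196000×11920/10280² = 218.2 N.
P_allow = P_cr/n = 218.2/4.1 = 53.23 N.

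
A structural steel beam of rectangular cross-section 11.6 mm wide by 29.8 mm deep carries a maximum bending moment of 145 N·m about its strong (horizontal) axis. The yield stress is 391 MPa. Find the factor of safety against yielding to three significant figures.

n = 4.63

Section modulus S = bh²/6 = 11.6×29.8²/6 = 1717 mm³.
σ = M/S = 145000/1717 = 84.46 MPa.
n = 391/84.46 = 4.630.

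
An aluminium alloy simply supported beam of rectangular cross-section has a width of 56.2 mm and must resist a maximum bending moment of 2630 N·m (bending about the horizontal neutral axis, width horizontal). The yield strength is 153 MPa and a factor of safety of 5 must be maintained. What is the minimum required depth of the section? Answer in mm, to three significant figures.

h = 95.8 mm

σ_allow = 153/5 = 30.60 MPa.
For a rectangular section σ = 6M/(bh²), so h² = 6M/(b σ_allow) = 6×2630000/(56.2×30.60) = 9176 mm².
h = 95.79 mm.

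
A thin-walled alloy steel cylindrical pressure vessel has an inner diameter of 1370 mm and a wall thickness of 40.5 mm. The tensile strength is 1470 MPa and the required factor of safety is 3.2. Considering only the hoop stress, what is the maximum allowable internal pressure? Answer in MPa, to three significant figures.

p_allow = 27.2 MPa

σ_allow = 1470/3.2 = 459.4 MPa.
σ_h = pD/(2t) → p_allow = 2σ_allow t/D = 2×459.4×40.5/1370 = 27.16 MPa.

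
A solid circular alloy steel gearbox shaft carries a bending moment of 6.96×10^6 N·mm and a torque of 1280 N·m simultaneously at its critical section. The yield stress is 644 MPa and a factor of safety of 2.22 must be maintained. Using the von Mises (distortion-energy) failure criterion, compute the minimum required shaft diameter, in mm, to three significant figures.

d = 62.8 mm

σ_allow = σ_y/n = 644/2.22 = 290.1 MPa.
For a solid shaft σ_b = 32M/(πd³) and τ = 16T/(πd³), so the von Mises stress is σ' = (16/πd³)·√(4M²+3T²).
√(4M²+3T²) = √(4×(6.960×10^6)² + 3×(1.280×10^6)²) = 1.410×10^7 N·mm.
d³ = 16×1.410×10^7/(π×290.1) = 247500 mm³.
d = 62.78 mm.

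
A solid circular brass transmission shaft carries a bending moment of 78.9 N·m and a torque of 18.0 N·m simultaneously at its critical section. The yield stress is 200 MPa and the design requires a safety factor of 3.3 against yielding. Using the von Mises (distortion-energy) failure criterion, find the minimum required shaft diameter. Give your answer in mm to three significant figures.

d = 23.8 mm

σ_allow = σ_y/n = 200/3.3 = 60.61 MPa.
For a solid shaft σ_b = 32M/(πd³) and τ = 16T/(πd³), so the von Mises stress is σ' = (16/πd³)·√(4M²+3T²).
√(4M²+3T²) = √(4×(78900)² + 3×(18000)²) = 160900 N·mm.
d³ = 16×160900/(π×60.61) = 13520 mm³.
d = 23.82 mm.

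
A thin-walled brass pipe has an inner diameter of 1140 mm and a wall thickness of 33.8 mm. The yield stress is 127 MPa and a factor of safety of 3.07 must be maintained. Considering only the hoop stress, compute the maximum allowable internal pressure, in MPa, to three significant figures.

p_allow = 2.45 MPa

σ_allow = 127/3.07 = 41.37 MPa.
σ_h = pD/(2t) → p_allow = 2σ_allow t/D = 2×41.37×33.8/1140 = 2.453 MPa.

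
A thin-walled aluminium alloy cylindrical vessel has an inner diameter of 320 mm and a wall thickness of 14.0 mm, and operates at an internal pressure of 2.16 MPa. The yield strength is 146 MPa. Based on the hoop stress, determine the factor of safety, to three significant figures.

n = 5.91

σ_h = pD/(2t) = 2.16×320/(2×14.0) = 24.69 MPa.
n = 146/24.69 = 5.914.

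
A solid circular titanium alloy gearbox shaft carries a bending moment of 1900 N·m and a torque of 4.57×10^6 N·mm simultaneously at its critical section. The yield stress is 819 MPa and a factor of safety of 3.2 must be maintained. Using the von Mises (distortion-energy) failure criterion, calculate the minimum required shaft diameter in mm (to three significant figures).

σ_allow = σ_y/n = 819/3.2 = 255.9 MPa.
For a solid shaft σ_b = 32M/(πd³) and τ = 16T/(πd³), so the von Mises stress is σ' = (16/πd³)·√(4M²+3T²).
√(4M²+3T²) = √(4×(1.900×10^6)² + 3×(4.570×10^6)²) = 8.780×10^6 N·mm.
d³ = 16×8.780×10^6/(π×255.9) = 174700 mm³.
d = 55.90 mm.

d = 55.9 mm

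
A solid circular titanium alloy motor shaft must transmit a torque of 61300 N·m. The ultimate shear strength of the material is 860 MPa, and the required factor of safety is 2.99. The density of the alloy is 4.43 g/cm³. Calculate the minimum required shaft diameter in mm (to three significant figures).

Allowable shear stress τ_allow = 860/2.99 = 287.6 MPa.
For a solid shaft τ = 16T/(πd³), so d³ = 16T/(π τ_allow) = 16×6.1300×10^7/(π×287.6) = 1.085×10^6 mm³.
d = (1.085×10^6)^(1/3) = 102.8 mm.

d = 103 mm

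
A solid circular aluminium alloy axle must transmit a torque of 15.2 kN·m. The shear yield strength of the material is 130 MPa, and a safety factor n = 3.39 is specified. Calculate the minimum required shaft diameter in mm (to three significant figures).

Allowable shear stress τ_allow = 130/3.39 = 38.35 MPa.
For a solid shaft τ = 16T/(πd³), so d³ = 16T/(π τ_allow) = 16×1.5200×10^7/(π×38.35) = 2.019×10^6 mm³.
d = (2.019×10^6)^(1/3) = 126.4 mm.

d = 126 mm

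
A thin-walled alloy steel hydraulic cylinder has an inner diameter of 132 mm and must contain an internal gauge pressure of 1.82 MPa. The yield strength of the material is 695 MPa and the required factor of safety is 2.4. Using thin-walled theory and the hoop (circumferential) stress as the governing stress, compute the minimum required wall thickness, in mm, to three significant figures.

σ_allow = 695/2.4 = 289.6 MPa.
Hoop stress σ_h = pD/(2t), so t = pD/(2σ_allow) = 1.82×132/(2×289.6) = 0.4148 mm.

t = 0.415 mm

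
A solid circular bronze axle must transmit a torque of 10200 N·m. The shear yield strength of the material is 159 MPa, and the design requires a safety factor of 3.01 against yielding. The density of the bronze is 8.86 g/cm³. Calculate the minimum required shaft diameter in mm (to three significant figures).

Allowable shear stress τ_allow = 159/3.01 = 52.82 MPa.
For a solid shaft τ = 16T/(πd³), so d³ = 16T/(π τ_allow) = 16×1.0200×10^7/(π×52.82) = 983400 mm³.
d = (983400)^(1/3) = 99.44 mm.

d = 99.4 mm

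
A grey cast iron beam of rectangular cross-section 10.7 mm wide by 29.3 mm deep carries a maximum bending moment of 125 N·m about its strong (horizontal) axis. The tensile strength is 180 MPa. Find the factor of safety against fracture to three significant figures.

Section modulus S = bh²/6 = 10.7×29.3²/6 = 1531 mm³.
σ = M/S = 125000/1531 = 81.65 MPa.
n = 180/81.65 = 2.205.

n = 2.20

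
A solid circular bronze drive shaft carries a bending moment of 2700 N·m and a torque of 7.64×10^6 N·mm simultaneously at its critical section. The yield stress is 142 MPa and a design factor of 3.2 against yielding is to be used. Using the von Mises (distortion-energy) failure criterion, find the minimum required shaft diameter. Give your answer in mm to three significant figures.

d = 118 mm

σ_allow = σ_y/n = 142/3.2 = 44.38 MPa.
For a solid shaft σ_b = 32M/(πd³) and τ = 16T/(πd³), so the von Mises stress is σ' = (16/πd³)·√(4M²+3T²).
√(4M²+3T²) = √(4×(2.700×10^6)² + 3×(7.640×10^6)²) = 1.429×10^7 N·mm.
d³ = 16×1.429×10^7/(π×44.38) = 1.640×10^6 mm³.
d = 117.9 mm.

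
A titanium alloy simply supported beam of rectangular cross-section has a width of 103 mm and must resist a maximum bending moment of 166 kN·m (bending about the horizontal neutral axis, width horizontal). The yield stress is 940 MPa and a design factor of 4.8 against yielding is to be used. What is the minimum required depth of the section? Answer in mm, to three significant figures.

h = 222 mm

σ_allow = 940/4.8 = 195.8 MPa.
For a rectangular section σ = 6M/(bh²), so h² = 6M/(b σ_allow) = 6×1.6600×10^8/(103×195.8) = 49380 mm².
h = 222.2 mm.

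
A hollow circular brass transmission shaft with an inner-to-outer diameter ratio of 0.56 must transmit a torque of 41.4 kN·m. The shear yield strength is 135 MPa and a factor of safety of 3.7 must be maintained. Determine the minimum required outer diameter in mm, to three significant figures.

d_o = 186 mm

τ_allow = 135/3.7 = 36.49 MPa.
For a hollow shaft τ = 16T/[πd_o³(1−k⁴)] with k = 0.56, so 1−k⁴ = 0.9017.
d_o³ = 16T/[π τ_allow (1−k⁴)] = 16×4.1400×10^7/(π×36.49×0.9017) = 6.409×10^6 mm³.
d_o = 185.8 mm.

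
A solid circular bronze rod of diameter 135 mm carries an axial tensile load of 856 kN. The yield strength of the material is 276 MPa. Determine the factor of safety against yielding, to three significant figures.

A = πd²/4 = 14310 mm².
σ = F/A = 856000/14310 = 59.80 MPa.
n = 276/59.80 = 4.615.

n = 4.62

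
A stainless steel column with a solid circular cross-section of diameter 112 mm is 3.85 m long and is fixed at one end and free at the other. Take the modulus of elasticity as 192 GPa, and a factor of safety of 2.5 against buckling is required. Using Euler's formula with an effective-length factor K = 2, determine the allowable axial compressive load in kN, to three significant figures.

I = πd⁴/64 = π×112⁴/64 = 7.724×10^6 mm⁴.
Effective length L_e = KL = 2×3.85 m = 7700 mm.
Euler critical load P_cr = π²EI/L_e² = π²×192000×7.724×10^6/7700² = 246900 N.
P_allow = P_cr/n = 246900/2.5 = 98750 N.

P_allow = 98.7 kN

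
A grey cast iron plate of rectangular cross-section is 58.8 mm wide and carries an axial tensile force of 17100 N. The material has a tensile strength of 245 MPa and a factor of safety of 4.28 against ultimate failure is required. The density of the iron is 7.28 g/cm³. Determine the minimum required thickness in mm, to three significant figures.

σ_allow = 245/4.28 = 57.24 MPa.
Required area A = F/σ_allow = 17100/57.24 = 298.7 mm².
t = A/w = 298.7/58.8 = 5.080 mm.

t = 5.08 mm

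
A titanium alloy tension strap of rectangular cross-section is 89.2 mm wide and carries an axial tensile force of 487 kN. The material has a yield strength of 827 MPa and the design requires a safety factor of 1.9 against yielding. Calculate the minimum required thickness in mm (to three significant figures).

σ_allow = 827/1.9 = 435.3 MPa.
Required area A = F/σ_allow = 487000/435.3 = 1119 mm².
t = A/w = 1119/89.2 = 12.54 mm.

t = 12.5 mm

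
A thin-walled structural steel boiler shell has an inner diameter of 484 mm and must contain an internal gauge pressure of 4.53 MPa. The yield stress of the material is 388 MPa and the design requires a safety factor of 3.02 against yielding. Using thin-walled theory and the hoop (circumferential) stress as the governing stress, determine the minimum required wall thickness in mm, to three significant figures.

t = 8.53 mm

σ_allow = 388/3.02 = 128.5 MPa.
Hoop stress σ_h = pD/(2t), so t = pD/(2σ_allow) = 4.53×484/(2×128.5) = 8.533 mm.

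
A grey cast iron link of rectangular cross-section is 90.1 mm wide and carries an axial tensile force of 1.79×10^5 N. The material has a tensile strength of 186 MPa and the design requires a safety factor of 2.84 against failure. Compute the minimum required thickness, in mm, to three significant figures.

t = 30.3 mm

σ_allow = 186/2.84 = 65.49 MPa.
Required area A = F/σ_allow = 179000/65.49 = 2733 mm².
t = A/w = 2733/90.1 = 30.33 mm.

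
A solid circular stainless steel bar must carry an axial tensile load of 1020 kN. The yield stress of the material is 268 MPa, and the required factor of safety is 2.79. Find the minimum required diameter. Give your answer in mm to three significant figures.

d = 116 mm

Allowable stress σ_allow = 268/2.79 = 96.06 MPa.
Required area A = F/σ_allow = 1020000/96.06 = 10620 mm².
A = πd²/4 → d = √(4A/π) = 116.3 mm.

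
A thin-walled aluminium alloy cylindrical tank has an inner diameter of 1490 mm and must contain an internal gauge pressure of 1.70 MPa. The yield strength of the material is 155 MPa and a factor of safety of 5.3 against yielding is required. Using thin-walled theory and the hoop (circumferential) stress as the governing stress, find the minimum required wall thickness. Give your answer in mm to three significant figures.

t = 43.3 mm

σ_allow = 155/5.3 = 29.25 MPa.
Hoop stress σ_h = pD/(2t), so t = pD/(2σ_allow) = 1.70×1490/(2×29.25) = 43.31 mm.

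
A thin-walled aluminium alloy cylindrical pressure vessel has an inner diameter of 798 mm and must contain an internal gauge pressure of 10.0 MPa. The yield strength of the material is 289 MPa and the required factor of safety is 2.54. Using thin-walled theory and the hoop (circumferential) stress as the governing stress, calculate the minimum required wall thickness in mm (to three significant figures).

σ_allow = 289/2.54 = 113.8 MPa.
Hoop stress σ_h = pD/(2t), so t = pD/(2σ_allow) = 10.0×798/(2×113.8) = 35.07 mm.

t = 35.1 mm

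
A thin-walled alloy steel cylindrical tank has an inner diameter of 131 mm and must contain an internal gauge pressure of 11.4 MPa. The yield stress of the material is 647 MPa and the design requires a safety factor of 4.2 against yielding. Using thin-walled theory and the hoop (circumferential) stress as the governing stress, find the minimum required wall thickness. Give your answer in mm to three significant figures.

σ_allow = 647/4.2 = 154.0 MPa.
Hoop stress σ_h = pD/(2t), so t = pD/(2σ_allow) = 11.4×131/(2×154.0) = 4.847 mm.

t = 4.85 mm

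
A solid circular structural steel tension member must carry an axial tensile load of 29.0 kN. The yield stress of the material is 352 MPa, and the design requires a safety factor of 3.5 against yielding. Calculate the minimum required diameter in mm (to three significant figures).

Allowable stress σ_allow = 352/3.5 = 100.6 MPa.
Required area A = F/σ_allow = 29000/100.6 = 288.4 mm².
A = πd²/4 → d = √(4A/π) = 19.16 mm.

d = 19.2 mm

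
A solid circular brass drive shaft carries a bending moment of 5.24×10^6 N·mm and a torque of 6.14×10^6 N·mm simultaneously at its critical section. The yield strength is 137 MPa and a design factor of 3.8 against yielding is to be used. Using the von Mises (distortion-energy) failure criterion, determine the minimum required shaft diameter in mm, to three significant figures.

σ_allow = σ_y/n = 137/3.8 = 36.05 MPa.
For a solid shaft σ_b = 32M/(πd³) and τ = 16T/(πd³), so the von Mises stress is σ' = (16/πd³)·√(4M²+3T²).
√(4M²+3T²) = √(4×(5.240×10^6)² + 3×(6.140×10^6)²) = 1.493×10^7 N·mm.
d³ = 16×1.493×10^7/(π×36.05) = 2.109×10^6 mm³.
d = 128.2 mm.

d = 128 mm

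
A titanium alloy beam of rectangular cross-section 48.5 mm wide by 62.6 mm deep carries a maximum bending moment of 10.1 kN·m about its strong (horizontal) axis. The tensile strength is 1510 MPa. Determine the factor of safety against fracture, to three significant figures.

n = 4.74

Section modulus S = bh²/6 = 48.5×62.6²/6 = 31680 mm³.
σ = M/S = 1.0100×10^7/31680 = 318.8 MPa.
n = 1510/318.8 = 4.736.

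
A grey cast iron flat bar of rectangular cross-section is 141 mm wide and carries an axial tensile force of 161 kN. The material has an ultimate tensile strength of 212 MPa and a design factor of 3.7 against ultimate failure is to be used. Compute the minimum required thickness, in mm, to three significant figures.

t = 19.9 mm

σ_allow = 212/3.7 = 57.30 MPa.
Required area A = F/σ_allow = 161000/57.30 = 2810 mm².
t = A/w = 2810/141 = 19.93 mm.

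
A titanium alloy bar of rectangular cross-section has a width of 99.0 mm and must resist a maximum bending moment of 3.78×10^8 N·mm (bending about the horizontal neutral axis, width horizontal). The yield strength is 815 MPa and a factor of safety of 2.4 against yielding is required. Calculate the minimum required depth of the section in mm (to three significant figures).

h = 260 mm

σ_allow = 815/2.4 = 339.6 MPa.
For a rectangular section σ = 6M/(bh²), so h² = 6M/(b σ_allow) = 6×3.7800×10^8/(99.0×339.6) = 67460 mm².
h = 259.7 mm.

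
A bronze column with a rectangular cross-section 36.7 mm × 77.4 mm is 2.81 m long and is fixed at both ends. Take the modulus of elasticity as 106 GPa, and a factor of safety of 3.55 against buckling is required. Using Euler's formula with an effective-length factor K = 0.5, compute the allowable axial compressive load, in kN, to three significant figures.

P_allow = 47.6 kN

Buckling occurs about the weak axis: I_min = h·b³/12 = 77.4×36.7³/12 = 318800 mm⁴ (b = 36.7 mm is the smaller dimension).
Effective length L_e = KL = 0.5×2.81 m = 1405 mm.
Euler critical load P_cr = π²EI/L_e² = π²×106000×318800/1405² = 169000 N.
P_allow = P_cr/n = 169000/3.55 = 47600 N.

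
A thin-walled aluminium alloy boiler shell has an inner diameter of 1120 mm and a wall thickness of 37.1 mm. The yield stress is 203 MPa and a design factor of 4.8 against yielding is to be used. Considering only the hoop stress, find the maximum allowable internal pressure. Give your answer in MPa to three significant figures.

σ_allow = 203/4.8 = 42.29 MPa.
σ_h = pD/(2t) → p_allow = 2σ_allow t/D = 2×42.29×37.1/1120 = 2.802 MPa.

p_allow = 2.80 MPa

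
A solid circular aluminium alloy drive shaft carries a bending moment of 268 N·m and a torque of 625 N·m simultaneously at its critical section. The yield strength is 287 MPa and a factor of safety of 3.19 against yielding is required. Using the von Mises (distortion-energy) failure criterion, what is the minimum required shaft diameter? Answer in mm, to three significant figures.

σ_allow = σ_y/n = 287/3.19 = 89.97 MPa.
For a solid shaft σ_b = 32M/(πd³) and τ = 16T/(πd³), so the von Mises stress is σ' = (16/πd³)·√(4M²+3T²).
√(4M²+3T²) = √(4×(268000)² + 3×(625000)²) = 1.208×10^6 N·mm.
d³ = 16×1.208×10^6/(π×89.97) = 68380 mm³.
d = 40.89 mm.

d = 40.9 mm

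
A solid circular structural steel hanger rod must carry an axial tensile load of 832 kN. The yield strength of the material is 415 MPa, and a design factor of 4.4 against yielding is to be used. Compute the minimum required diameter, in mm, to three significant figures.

Allowable stress σ_allow = 415/4.4 = 94.32 MPa.
Required area A = F/σ_allow = 832000/94.32 = 8821 mm².
A = πd²/4 → d = √(4A/π) = 106.0 mm.

d = 106 mm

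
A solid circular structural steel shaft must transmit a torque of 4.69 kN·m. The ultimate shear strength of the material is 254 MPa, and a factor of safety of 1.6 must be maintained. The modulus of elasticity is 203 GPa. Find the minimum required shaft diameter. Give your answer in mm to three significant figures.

d = 53.2 mm

Allowable shear stress τ_allow = 254/1.6 = 158.8 MPa.
For a solid shaft τ = 16T/(πd³), so d³ = 16T/(π τ_allow) = 16×4690000/(π×158.8) = 150500 mm³.
d = (150500)^(1/3) = 53.19 mm.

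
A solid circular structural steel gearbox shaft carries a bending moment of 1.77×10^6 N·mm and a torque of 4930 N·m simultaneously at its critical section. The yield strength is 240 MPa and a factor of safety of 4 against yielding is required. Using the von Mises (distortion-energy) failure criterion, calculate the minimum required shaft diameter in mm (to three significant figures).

d = 92.2 mm

σ_allow = σ_y/n = 240/4 = 60.00 MPa.
For a solid shaft σ_b = 32M/(πd³) and τ = 16T/(πd³), so the von Mises stress is σ' = (16/πd³)·√(4M²+3T²).
√(4M²+3T²) = √(4×(1.770×10^6)² + 3×(4.930×10^6)²) = 9.244×10^6 N·mm.
d³ = 16×9.244×10^6/(π×60.00) = 784600 mm³.
d = 92.23 mm.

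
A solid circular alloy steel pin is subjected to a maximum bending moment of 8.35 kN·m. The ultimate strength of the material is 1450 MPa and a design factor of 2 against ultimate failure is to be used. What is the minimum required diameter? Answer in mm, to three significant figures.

d = 49.0 mm

σ_allow = 1450/2 = 725.0 MPa.
For a solid circular section σ = 32M/(πd³), so d³ = 32M/(π σ_allow) = 32×8350000/(π×725.0) = 117300 mm³.
d = 48.95 mm.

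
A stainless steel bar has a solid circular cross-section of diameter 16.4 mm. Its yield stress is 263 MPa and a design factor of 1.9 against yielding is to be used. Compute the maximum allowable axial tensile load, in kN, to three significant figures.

σ_allow = 263/1.9 = 138.4 MPa.
A = πd²/4 = π×16.4²/4 = 211.2 mm².
F_allow = σ_allow × A = 138.4×211.2 = 29240 N.

F_allow = 29.2 kN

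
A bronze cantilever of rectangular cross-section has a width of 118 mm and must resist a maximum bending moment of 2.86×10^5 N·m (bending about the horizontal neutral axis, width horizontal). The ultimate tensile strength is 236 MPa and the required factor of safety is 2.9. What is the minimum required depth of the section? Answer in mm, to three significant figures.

h = 423 mm

σ_allow = 236/2.9 = 81.38 MPa.
For a rectangular section σ = 6M/(bh²), so h² = 6M/(b σ_allow) = 6×2.8600×10^8/(118×81.38) = 178700 mm².
h = 422.7 mm.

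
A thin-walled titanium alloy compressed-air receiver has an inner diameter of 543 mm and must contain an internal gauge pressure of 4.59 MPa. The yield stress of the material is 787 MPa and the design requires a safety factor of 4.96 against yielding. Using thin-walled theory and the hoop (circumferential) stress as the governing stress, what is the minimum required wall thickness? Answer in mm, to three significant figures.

σ_allow = 787/4.96 = 158.7 MPa.
Hoop stress σ_h = pD/(2t), so t = pD/(2σ_allow) = 4.59×543/(2×158.7) = 7.854 mm.

t = 7.85 mm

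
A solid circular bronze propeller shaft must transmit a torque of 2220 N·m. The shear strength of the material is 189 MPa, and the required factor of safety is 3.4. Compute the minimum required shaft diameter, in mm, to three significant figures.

Allowable shear stress τ_allow = 189/3.4 = 55.59 MPa.
For a solid shaft τ = 16T/(πd³), so d³ = 16T/(π τ_allow) = 16×2220000/(π×55.59) = 203400 mm³.
d = (203400)^(1/3) = 58.81 mm.

d = 58.8 mm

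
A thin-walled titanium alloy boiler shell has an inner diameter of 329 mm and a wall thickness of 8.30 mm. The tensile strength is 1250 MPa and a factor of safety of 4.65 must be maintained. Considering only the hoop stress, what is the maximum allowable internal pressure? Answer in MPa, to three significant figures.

p_allow = 13.6 MPa

σ_allow = 1250/4.65 = 268.8 MPa.
σ_h = pD/(2t) → p_allow = 2σ_allow t/D = 2×268.8×8.30/329 = 13.56 MPa.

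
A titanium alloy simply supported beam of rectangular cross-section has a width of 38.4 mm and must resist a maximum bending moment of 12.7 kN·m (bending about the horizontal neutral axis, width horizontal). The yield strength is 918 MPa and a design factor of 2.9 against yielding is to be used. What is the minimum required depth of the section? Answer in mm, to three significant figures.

h = 79.2 mm

σ_allow = 918/2.9 = 316.6 MPa.
For a rectangular section σ = 6M/(bh²), so h² = 6M/(b σ_allow) = 6×1.2700×10^7/(38.4×316.6) = 6269 mm².
h = 79.18 mm.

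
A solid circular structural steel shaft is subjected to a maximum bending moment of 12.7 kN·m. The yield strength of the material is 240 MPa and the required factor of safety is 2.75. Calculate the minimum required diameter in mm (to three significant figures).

d = 114 mm

σ_allow = 240/2.75 = 87.27 MPa.
For a solid circular section σ = 32M/(πd³), so d³ = 32M/(π σ_allow) = 32×1.2700×10^7/(π×87.27) = 1.482×10^6 mm³.
d = 114.0 mm.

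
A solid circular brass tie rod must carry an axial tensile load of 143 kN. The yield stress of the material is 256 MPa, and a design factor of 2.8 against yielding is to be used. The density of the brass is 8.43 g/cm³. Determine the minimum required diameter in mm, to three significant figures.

Allowable stress σ_allow = 256/2.8 = 91.43 MPa.
Required area A = F/σ_allow = 143000/91.43 = 1564 mm².
A = πd²/4 → d = √(4A/π) = 44.63 mm.

d = 44.6 mm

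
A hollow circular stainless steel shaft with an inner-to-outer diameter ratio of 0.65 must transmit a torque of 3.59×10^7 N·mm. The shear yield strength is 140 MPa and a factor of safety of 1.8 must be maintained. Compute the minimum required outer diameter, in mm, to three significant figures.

d_o = 142 mm

τ_allow = 140/1.8 = 77.78 MPa.
For a hollow shaft τ = 16T/[πd_o³(1−k⁴)] with k = 0.65, so 1−k⁴ = 0.8215.
d_o³ = 16T/[π τ_allow (1−k⁴)] = 16×3.5900×10^7/(π×77.78×0.8215) = 2.862×10^6 mm³.
d_o = 142.0 mm.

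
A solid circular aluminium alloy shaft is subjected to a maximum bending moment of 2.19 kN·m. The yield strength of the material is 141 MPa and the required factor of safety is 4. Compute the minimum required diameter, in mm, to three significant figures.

σ_allow = 141/4 = 35.25 MPa.
For a solid circular section σ = 32M/(πd³), so d³ = 32M/(π σ_allow) = 32×2190000/(π×35.25) = 632800 mm³.
d = 85.85 mm.

d = 85.9 mm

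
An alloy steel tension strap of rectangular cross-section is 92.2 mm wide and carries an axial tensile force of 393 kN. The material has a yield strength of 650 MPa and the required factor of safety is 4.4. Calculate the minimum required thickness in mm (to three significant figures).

σ_allow = 650/4.4 = 147.7 MPa.
Required area A = F/σ_allow = 393000/147.7 = 2660 mm².
t = A/w = 2660/92.2 = 28.85 mm.

t = 28.9 mm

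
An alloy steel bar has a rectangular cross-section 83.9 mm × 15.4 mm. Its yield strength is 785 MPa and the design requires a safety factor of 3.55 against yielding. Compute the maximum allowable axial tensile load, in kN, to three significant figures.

σ_allow = 785/3.55 = 221.1 MPa.
A = 83.9×15.4 = 1292 mm².
F_allow = σ_allow × A = 221.1×1292 = 285700 N.

F_allow = 286 kN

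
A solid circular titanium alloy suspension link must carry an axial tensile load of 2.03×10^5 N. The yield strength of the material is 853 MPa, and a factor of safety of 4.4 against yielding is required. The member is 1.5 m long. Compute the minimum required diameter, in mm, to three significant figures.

Allowable stress σ_allow = 853/4.4 = 193.9 MPa.
Required area A = F/σ_allow = 203000/193.9 = 1047 mm².
A = πd²/4 → d = √(4A/π) = 36.51 mm.

d = 36.5 mm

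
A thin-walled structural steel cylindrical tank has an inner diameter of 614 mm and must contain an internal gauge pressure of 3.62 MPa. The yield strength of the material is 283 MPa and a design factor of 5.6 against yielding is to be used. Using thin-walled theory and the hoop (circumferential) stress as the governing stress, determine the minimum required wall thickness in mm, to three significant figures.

t = 22.0 mm

σ_allow = 283/5.6 = 50.54 MPa.
Hoop stress σ_h = pD/(2t), so t = pD/(2σ_allow) = 3.62×614/(2×50.54) = 21.99 mm.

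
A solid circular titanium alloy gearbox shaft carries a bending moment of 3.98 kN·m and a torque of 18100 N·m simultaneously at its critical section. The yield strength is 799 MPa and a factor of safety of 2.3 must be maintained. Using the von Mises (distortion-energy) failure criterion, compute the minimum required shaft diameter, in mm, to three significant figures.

d = 78.0 mm

σ_allow = σ_y/n = 799/2.3 = 347.4 MPa.
For a solid shaft σ_b = 32M/(πd³) and τ = 16T/(πd³), so the von Mises stress is σ' = (16/πd³)·√(4M²+3T²).
√(4M²+3T²) = √(4×(3.980×10^6)² + 3×(1.810×10^7)²) = 3.234×10^7 N·mm.
d³ = 16×3.234×10^7/(π×347.4) = 474200 mm³.
d = 77.98 mm.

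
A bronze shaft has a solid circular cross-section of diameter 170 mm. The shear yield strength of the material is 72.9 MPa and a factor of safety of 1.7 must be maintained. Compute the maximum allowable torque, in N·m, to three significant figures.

T_allow = 41400 N·m

τ_allow = 72.9/1.7 = 42.88 MPa.
For a solid shaft T_allow = τ_allow·πd³/16; πd³/16 = π×170³/16 = 964700 mm³.
T_allow = 42.88×964700 = 4.137×10^7 N·mm = 41370 N·m.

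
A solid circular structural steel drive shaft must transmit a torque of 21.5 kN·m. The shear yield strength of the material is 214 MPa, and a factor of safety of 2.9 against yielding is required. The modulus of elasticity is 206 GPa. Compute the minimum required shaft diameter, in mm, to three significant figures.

Allowable shear stress τ_allow = 214/2.9 = 73.79 MPa.
For a solid shaft τ = 16T/(πd³), so d³ = 16T/(π τ_allow) = 16×2.1500×10^7/(π×73.79) = 1.484×10^6 mm³.
d = (1.484×10^6)^(1/3) = 114.1 mm.

d = 114 mm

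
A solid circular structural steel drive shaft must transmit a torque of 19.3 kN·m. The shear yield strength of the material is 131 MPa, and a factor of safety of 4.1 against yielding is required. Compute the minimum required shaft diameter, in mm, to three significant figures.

d = 145 mm

Allowable shear stress τ_allow = 131/4.1 = 31.95 MPa.
For a solid shaft τ = 16T/(πd³), so d³ = 16T/(π τ_allow) = 16×1.9300×10^7/(π×31.95) = 3.076×10^6 mm³.
d = (3.076×10^6)^(1/3) = 145.4 mm.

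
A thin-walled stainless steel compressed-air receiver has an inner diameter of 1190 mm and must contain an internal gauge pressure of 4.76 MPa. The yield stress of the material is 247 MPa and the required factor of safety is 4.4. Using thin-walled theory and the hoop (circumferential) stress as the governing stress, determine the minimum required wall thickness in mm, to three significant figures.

t = 50.5 mm

σ_allow = 247/4.4 = 56.14 MPa.
Hoop stress σ_h = pD/(2t), so t = pD/(2σ_allow) = 4.76×1190/(2×56.14) = 50.45 mm.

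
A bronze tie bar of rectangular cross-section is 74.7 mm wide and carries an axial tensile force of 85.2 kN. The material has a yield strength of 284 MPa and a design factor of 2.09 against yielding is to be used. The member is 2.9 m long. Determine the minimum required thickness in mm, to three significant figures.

t = 8.39 mm

σ_allow = 284/2.09 = 135.9 MPa.
Required area A = F/σ_allow = 85200/135.9 = 627.0 mm².
t = A/w = 627.0/74.7 = 8.394 mm.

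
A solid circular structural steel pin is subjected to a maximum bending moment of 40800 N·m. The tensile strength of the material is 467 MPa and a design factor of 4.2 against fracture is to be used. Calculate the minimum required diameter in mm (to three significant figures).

σ_allow = 467/4.2 = 111.2 MPa.
For a solid circular section σ = 32M/(πd³), so d³ = 32M/(π σ_allow) = 32×4.0800×10^7/(π×111.2) = 3.738×10^6 mm³.
d = 155.2 mm.

d = 155 mm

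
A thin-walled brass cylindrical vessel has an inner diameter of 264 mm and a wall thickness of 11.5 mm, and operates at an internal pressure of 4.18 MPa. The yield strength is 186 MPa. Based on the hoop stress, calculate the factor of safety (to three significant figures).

n = 3.88

σ_h = pD/(2t) = 4.18×264/(2×11.5) = 47.98 MPa.
n = 186/47.98 = 3.877.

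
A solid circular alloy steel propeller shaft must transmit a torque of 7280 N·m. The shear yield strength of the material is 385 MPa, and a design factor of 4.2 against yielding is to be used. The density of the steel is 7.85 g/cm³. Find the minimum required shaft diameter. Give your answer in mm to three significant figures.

Allowable shear stress τ_allow = 385/4.2 = 91.67 MPa.
For a solid shaft τ = 16T/(πd³), so d³ = 16T/(π τ_allow) = 16×7280000/(π×91.67) = 404500 mm³.
d = (404500)^(1/3) = 73.95 mm.

d = 74.0 mm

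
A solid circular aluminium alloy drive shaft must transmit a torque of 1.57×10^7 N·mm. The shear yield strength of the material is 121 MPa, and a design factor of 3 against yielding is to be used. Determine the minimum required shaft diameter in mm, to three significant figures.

Allowable shear stress τ_allow = 121/3 = 40.33 MPa.
For a solid shaft τ = 16T/(πd³), so d³ = 16T/(π τ_allow) = 16×1.5700×10^7/(π×40.33) = 1.982×10^6 mm³.
d = (1.982×10^6)^(1/3) = 125.6 mm.

d = 126 mm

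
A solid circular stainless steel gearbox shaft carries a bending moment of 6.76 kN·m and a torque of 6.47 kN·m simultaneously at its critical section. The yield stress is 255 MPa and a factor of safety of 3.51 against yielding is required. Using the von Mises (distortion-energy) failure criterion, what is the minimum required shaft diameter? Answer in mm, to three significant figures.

d = 107 mm

σ_allow = σ_y/n = 255/3.51 = 72.65 MPa.
For a solid shaft σ_b = 32M/(πd³) and τ = 16T/(πd³), so the von Mises stress is σ' = (16/πd³)·√(4M²+3T²).
√(4M²+3T²) = √(4×(6.760×10^6)² + 3×(6.470×10^6)²) = 1.756×10^7 N·mm.
d³ = 16×1.756×10^7/(π×72.65) = 1.231×10^6 mm³.
d = 107.2 mm.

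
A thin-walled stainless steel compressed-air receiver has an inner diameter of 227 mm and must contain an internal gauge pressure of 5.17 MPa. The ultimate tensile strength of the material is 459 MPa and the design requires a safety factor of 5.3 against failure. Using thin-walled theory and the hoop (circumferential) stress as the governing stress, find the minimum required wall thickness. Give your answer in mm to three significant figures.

t = 6.78 mm

σ_allow = 459/5.3 = 86.60 MPa.
Hoop stress σ_h = pD/(2t), so t = pD/(2σ_allow) = 5.17×227/(2×86.60) = 6.776 mm.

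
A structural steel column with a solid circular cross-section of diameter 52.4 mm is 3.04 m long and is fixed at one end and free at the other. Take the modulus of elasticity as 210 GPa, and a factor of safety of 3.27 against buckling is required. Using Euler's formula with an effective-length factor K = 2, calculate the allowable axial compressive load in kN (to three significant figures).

I = πd⁴/64 = π×52.4⁴/64 = 370100 mm⁴.
Effective length L_e = KL = 2×3.04 m = 6080 mm.
Euler critical load P_cr = π²EI/L_e² = π²×210000×370100/6080² = 20750 N.
P_allow = P_cr/n = 20750/3.27 = 6345 N.

P_allow = 6.35 kN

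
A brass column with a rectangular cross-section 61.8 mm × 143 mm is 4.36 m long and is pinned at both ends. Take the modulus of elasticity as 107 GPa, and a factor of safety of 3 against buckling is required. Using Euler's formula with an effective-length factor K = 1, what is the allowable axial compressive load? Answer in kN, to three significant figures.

Buckling occurs about the weak axis: I_min = h·b³/12 = 143×61.8³/12 = 2.813×10^6 mm⁴ (b = 61.8 mm is the smaller dimension).
Effective length L_e = KL = 1×4.36 m = 4360 mm.
Euler critical load P_cr = π²EI/L_e² = π²×107000×2.813×10^6/4360² = 156300 N.
P_allow = P_cr/n = 156300/3 = 52080 N.

P_allow = 52.1 kN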